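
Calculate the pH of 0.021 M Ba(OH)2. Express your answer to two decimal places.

pH = 12.62

Ba(OH)2 is a strong base (each formula unit releases 2 OH-); [OH-] = 0.042 M.
pOH = -log(0.042) = 1.38
pH = 14.00 - 1.38 = 12.62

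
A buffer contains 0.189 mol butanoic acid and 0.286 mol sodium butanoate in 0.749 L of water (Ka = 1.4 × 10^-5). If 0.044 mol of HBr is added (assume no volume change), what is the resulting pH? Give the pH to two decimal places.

Added H+ converts CH3(CH2)2COO- to CH3(CH2)2COOH: CH3(CH2)2COOH → 0.233 mol, CH3(CH2)2COO- → 0.242 mol.
pKa = −log(1.4 × 10^-5) = 4.854
pH = pKa + log(n_CH3(CH2)2COO-/n_CH3(CH2)2COOH) = 4.854 + log(0.242/0.233) = 4.854 + (+0.016)

pH = 4.87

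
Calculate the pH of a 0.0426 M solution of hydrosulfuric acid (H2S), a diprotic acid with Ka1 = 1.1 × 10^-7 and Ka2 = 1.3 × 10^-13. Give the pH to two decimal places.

pH = 4.16

Since Ka1 ≫ Ka2, the first ionization dominates [H+].
Ka1 = x²/(0.0426 − x) = 1.1 × 10^-7
x ≈ √(1.1 × 10^-7 × 0.0426) = 6.85 × 10^-5 M
pH = −log(6.85 × 10^-5) = 4.16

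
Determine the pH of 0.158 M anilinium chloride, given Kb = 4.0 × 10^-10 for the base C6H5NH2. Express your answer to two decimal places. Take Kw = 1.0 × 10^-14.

C6H5NH3+ is the conjugate acid of the weak base C6H5NH2.
Ka = Kw/Kb = 1.0×10^-14 / 4.0 × 10^-10 = 2.50 × 10^-5
From the ICE table, Ka = [H+]²/(0.158 − [H+]) = 2.50 × 10^-5.
Assume [H+] ≪ 0.158: [H+] ≈ √(2.50 × 10^-5 × 0.158) = 1.99 × 10^-3 M
Check: 1.3% ionized — well under 5%, approximation valid.
pH = −log(1.99 × 10^-3) = 2.70

pH = 2.70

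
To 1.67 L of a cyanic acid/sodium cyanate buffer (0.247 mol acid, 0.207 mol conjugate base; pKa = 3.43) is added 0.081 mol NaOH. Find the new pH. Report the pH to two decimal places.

After neutralization: n(HOCN) = 0.166 mol, n(OCN-) = 0.288 mol.
pH = pKa + log([A⁻]/[HA]) = 3.43 + log(0.288/0.166) = 3.43 +0.239

pH = 3.67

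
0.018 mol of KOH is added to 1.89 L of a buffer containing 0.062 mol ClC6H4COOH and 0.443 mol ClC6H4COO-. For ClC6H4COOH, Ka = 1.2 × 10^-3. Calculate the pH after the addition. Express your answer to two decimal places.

pH = 3.94

OH- converts ClC6H4COOH to ClC6H4COO-: ClC6H4COOH → 0.044 mol, ClC6H4COO- → 0.461 mol.
pKa = −log(1.2 × 10^-3) = 2.921
pH = pKa + log(n_ClC6H4COO-/n_ClC6H4COOH) = 2.921 + log(0.461/0.044) = 2.921 + (+1.020)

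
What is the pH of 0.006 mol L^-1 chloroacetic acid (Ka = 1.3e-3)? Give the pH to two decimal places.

ClCH2COOH ⇌ ClCH2COO- + H+
From the ICE table, Ka = [H+]²/(0.006 − [H+]) = 1.3 × 10^-3.
Here C₀/Ka ≈ 4.62, so the small-[H+] approximation fails. Use the quadratic:
[H+] = [−0.0013 + √(0.0013² + 3.12e-05)]/2 = 2.22 × 10^-3 M
pH = −log(2.22 × 10^-3) = 2.65

pH = 2.65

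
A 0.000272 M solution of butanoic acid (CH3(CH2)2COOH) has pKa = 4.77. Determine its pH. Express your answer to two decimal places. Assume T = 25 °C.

pH = 4.22

CH3(CH2)2COOH ⇌ CH3(CH2)2COO- + H+
Ka = 10^(−4.77) = 1.70 × 10^-5
Ka = x²/(0.000272 − x) = 1.70 × 10^-5
Here C₀/Ka ≈ 16, so the small-x approximation fails. Use the quadratic:
x = (−Ka + √(Ka² + 4·Ka·C₀))/2 = 6.00 × 10^-5 M
pH = −log(6.00 × 10^-5) = 4.22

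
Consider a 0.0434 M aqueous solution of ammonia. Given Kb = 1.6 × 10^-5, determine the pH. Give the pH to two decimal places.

NH3 + H2O ⇌ NH4+ + OH-
From the ICE table, Kb = [OH-]²/(0.0434 − [OH-]) = 1.6 × 10^-5.
Since Kb ≪ C₀, [OH-] ≈ √(Kb·C₀) = 8.33 × 10^-4 M.
([OH-]/C₀ = 1.9% < 5%, so the approximation holds.)
pOH = 3.08, so pH = 14.00 − pOH = 10.92

pH = 10.92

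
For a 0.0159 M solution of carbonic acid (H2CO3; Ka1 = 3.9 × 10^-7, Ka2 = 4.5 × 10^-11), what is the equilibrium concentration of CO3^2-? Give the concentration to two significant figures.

4.5 × 10^-11 M

First ionization gives [H+] ≈ [HCO3-] = 7.87 × 10^-5 M.
Second step: Ka2 = [H+][CO3^2-]/[HCO3-] ≈ [CO3^2-] (since [H+] ≈ [HCO3-]).
So [CO3^2-] ≈ Ka2.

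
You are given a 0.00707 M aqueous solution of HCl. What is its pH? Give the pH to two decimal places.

HCl is a strong acid and dissociates completely, so [H+] = 0.00707 M.
pH = -log(0.00707) = 2.15

pH = 2.15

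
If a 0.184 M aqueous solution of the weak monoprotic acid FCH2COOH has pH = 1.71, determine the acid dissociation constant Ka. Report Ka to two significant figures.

Ka = 2.3 × 10^-3

[H+] = 10^(-1.71) = 1.95 × 10^-2 M
At equilibrium [HA] = 0.184 − 1.95 × 10^-2 = 1.65 × 10^-1 M
Ka = [H+][A-]/[HA] = (1.95 × 10^-2)² / 1.65 × 10^-1 = 2.3 × 10^-3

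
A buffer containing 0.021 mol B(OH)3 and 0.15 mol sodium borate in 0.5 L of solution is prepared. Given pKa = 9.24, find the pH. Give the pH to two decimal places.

pH = pKa + log([A⁻]/[HA]) = 9.24 + log(0.15/0.021)
pH = 9.24 + (+0.854) = 10.09

pH = 10.09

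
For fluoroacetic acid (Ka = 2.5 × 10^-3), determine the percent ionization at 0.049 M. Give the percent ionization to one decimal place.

FCH2COOH ⇌ FCH2COO- + H+; let x = [H+] at equilibrium.
Ka = x²/(C₀ − x); solving the quadratic gives x = 9.89 × 10^-3 M.
% ionization = x/C₀ × 100% = 9.89 × 10^-3/0.049 × 100% = 20.2%

20.2%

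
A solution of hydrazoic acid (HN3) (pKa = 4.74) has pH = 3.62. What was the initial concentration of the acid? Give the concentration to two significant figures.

[H+] = 10^(-3.62) = 2.40 × 10^-4 M = x
Ka = 10^(−4.74) = 1.82 × 10^-5
Ka = x²/(C₀ − x) ⇒ C₀ = x + x²/Ka
C₀ = 2.40 × 10^-4 + (2.40 × 10^-4)²/(1.82 × 10^-5) = 3.40 × 10^-3 M

C₀ = 3.4 × 10^-3 M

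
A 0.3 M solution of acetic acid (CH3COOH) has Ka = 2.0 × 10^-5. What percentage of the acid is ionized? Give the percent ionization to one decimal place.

CH3COOH ⇌ CH3COO- + H+; let x = [H+] at equilibrium.
x ≈ √(Ka·C₀) = √(2.0 × 10^-5 × 0.3) = 2.45 × 10^-3 M
% ionization = x/C₀ × 100% = 2.45 × 10^-3/0.3 × 100% = 0.8%

0.8%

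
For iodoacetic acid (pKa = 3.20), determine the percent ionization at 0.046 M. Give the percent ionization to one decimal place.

ICH2COOH ⇌ ICH2COO- + H+; let x = [H+] at equilibrium.
Ka = 10^(−3.20) = 6.31 × 10^-4
Ka = x²/(C₀ − x); solving the quadratic gives x = 5.08 × 10^-3 M.
% ionization = x/C₀ × 100% = 5.08 × 10^-3/0.046 × 100% = 11.0%

11.0%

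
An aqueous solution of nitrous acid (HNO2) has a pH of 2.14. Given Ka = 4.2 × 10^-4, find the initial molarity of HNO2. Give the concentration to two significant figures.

[H+] = 10^(-2.14) = 7.24 × 10^-3 M = x
Ka = x²/(C₀ − x) ⇒ C₀ = x + x²/Ka
C₀ = 7.24 × 10^-3 + (7.24 × 10^-3)²/(4.2 × 10^-4) = 1.32 × 10^-1 M

C₀ = 1.3 × 10^-1 M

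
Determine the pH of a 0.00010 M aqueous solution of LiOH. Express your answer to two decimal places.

pH = 10.00

LiOH is a strong base; [OH-] = 0.0001 M.
pOH = -log(0.0001) = 4.00
pH = 14.00 - 4.00 = 10.00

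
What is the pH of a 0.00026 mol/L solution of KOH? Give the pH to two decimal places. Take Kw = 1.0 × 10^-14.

KOH is a strong base; [OH-] = 0.00026 M.
pOH = -log(0.00026) = 3.59
pH = 14.00 - 3.59 = 10.41

pH = 10.41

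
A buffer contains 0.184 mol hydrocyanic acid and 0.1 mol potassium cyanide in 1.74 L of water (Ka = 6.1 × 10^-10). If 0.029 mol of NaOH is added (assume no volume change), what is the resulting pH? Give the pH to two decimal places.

After neutralization: n(HCN) = 0.155 mol, n(CN-) = 0.129 mol.
pKa = −log(6.1 × 10^-10) = 9.215
pH = pKa + log(n_CN-/n_HCN) = 9.215 + log(0.129/0.155) = 9.215 + (-0.080)

pH = 9.13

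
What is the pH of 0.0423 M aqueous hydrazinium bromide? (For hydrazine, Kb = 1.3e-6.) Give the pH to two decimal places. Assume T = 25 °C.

pH = 4.74

N2H5+ is the conjugate acid of the weak base N2H4.
Ka = Kw/Kb = 1.0×10^-14 / 1.3 × 10^-6 = 7.69 × 10^-9
Ka = [H+]²/(0.0423 − [H+]) = 7.69 × 10^-9
Since Ka ≪ C₀, [H+] ≈ √(Ka·C₀) = 1.80 × 10^-5 M.
Check: 0.043% ionized — well under 5%, approximation valid.
pH = −log(1.80 × 10^-5) = 4.74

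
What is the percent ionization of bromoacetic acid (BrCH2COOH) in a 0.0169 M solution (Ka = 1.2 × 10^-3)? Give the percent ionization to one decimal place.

23.3%

BrCH2COOH ⇌ BrCH2COO- + H+; let x = [H+] at equilibrium.
Solve x² + 0.0012x − 2.03e-05 = 0 → x = 3.94 × 10^-3 M
% ionization = x/C₀ × 100% = 3.94 × 10^-3/0.0169 × 100% = 23.3%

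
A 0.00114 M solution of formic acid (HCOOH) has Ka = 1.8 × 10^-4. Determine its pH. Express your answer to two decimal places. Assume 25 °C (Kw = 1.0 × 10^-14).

pH = 3.43

HCOOH ⇌ HCOO- + H+
Ka = x²/(0.00114 − x) = 1.8 × 10^-4
x is not negligible relative to C₀; solve x² + 0.00018·x − 2.05e-07 = 0.
x = (−Ka + √(Ka² + 4·Ka·C₀))/2 = 3.72 × 10^-4 M
pH = −log[H+] = −log(3.72 × 10^-4) = 3.43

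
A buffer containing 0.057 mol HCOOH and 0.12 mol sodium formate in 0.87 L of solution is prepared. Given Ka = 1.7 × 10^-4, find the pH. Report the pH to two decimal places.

pH = 4.09

pKa = −log(1.7 × 10^-4) = 3.770
Using pH = pKa + log([base]/[acid]) with [base]/[acid] = 0.12/0.057:
pH = 3.770 + (+0.323) = 4.09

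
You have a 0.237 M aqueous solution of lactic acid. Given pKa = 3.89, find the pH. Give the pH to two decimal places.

CH3CH(OH)COOH ⇌ CH3CH(OH)COO- + H+
Ka = 10^(−3.89) = 1.29 × 10^-4
From the ICE table, Ka = [H+]²/(0.237 − [H+]) = 1.29 × 10^-4.
Assume [H+] ≪ 0.237: [H+] ≈ √(1.29 × 10^-4 × 0.237) = 5.53 × 10^-3 M
pH = −log[H+] = −log(5.53 × 10^-3) = 2.26

pH = 2.26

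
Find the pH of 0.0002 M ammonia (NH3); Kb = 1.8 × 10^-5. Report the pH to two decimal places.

pH = 9.71

NH3 + H2O ⇌ NH4+ + OH-
From the ICE table, Kb = x²/(0.0002 − x) = 1.8 × 10^-5.
The 5% rule fails; solving x² + Kb·x − Kb·C₀ = 0 exactly:
x = [−1.8e-05 + √(1.8e-05² + 1.44e-08)]/2 = 5.17 × 10^-5 M
pOH = 4.29, so pH = 14.00 − pOH = 9.71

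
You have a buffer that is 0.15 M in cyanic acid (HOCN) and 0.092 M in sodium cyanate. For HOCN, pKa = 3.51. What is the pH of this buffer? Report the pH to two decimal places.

pH = pKa + log([A⁻]/[HA]) = 3.51 + log(0.092/0.15)
pH = 3.51 + (-0.212) = 3.30

pH = 3.30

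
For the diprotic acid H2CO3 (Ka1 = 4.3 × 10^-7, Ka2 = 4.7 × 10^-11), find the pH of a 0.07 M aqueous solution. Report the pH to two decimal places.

Since Ka1 ≫ Ka2, the first ionization dominates [H+].
Ka1 = x²/(0.07 − x) = 4.3 × 10^-7
x ≈ √(4.3 × 10^-7 × 0.07) = 1.73 × 10^-4 M
pH = −log(1.73 × 10^-4) = 3.76

pH = 3.76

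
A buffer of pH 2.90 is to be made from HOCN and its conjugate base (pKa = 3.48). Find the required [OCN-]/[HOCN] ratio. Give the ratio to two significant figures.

pH = pKa + log(r) ⇒ log(r) = 2.90 − 3.48 = -0.58
r = [OCN-]/[HOCN] = 10^(-0.58) = 0.263

ratio = 0.26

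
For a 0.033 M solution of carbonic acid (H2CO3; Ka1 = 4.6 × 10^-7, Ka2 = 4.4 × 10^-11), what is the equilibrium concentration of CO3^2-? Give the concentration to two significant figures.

4.4 × 10^-11 M

First ionization gives [H+] ≈ [HCO3-] = 1.23 × 10^-4 M.
Second step: Ka2 = [H+][CO3^2-]/[HCO3-] ≈ [CO3^2-] (since [H+] ≈ [HCO3-]).
So [CO3^2-] ≈ Ka2.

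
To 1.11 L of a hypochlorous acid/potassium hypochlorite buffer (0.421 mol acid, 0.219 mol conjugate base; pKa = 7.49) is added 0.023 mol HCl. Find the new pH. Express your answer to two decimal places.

pH = 7.13

After neutralization: n(HOCl) = 0.444 mol, n(OCl-) = 0.196 mol.
pH = pKa + log([A⁻]/[HA]) = 7.49 + log(0.196/0.444) = 7.49 -0.355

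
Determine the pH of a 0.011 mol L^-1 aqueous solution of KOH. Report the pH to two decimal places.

pH = 12.04

KOH is a strong base; [OH-] = 0.011 M.
pOH = -log(0.011) = 1.96
pH = 14.00 - 1.96 = 12.04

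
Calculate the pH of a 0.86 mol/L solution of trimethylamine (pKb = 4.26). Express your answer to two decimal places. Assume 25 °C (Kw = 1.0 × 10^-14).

(CH3)3N + H2O ⇌ (CH3)3NH+ + OH-
Kb = 10^(−4.26) = 5.50 × 10^-5
From the ICE table, Kb = x²/(0.86 − x) = 5.50 × 10^-5.
Neglecting x in the denominator: x = √(5.50 × 10^-5 × 0.86) = 6.88 × 10^-3 M
pOH = −log(6.88 × 10^-3) = 2.16; pH = 14.00 − 2.16 = 11.84

pH = 11.84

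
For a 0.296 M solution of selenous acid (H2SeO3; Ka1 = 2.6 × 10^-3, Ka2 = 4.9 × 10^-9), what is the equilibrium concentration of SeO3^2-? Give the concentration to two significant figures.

First ionization gives [H+] ≈ [HSeO3-] = 2.65 × 10^-2 M.
Second step: Ka2 = [H+][SeO3^2-]/[HSeO3-] ≈ [SeO3^2-] (since [H+] ≈ [HSeO3-]).
So [SeO3^2-] ≈ Ka2.

4.9 × 10^-9 M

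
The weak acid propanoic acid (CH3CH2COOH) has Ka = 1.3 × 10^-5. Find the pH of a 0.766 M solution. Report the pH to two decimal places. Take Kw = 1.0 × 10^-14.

pH = 2.50

CH3CH2COOH ⇌ CH3CH2COO- + H+
Let x = [H+] at equilibrium. Ka = x²/(0.766 − x).
Neglecting x in the denominator: x = √(1.3 × 10^-5 × 0.766) = 3.16 × 10^-3 M
Check: 0.41% ionized — well under 5%, approximation valid.
pH = −log(3.16 × 10^-3) = 2.50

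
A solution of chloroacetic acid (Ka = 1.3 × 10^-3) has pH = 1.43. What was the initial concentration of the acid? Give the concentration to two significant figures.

[H+] = 10^(-1.43) = 3.72 × 10^-2 M = x
Ka = x²/(C₀ − x) ⇒ C₀ = x + x²/Ka
C₀ = 3.72 × 10^-2 + (3.72 × 10^-2)²/(1.3 × 10^-3) = 1.10 M

C₀ = 1.1 M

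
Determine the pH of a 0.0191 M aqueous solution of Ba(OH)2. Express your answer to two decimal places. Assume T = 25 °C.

Ba(OH)2 is a strong base (each formula unit releases 2 OH-); [OH-] = 0.0382 M.
pOH = -log(0.0382) = 1.42
pH = 14.00 - 1.42 = 12.58

pH = 12.58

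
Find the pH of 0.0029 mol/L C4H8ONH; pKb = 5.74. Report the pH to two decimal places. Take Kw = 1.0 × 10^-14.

C4H8ONH + H2O ⇌ C4H8ONH2+ + OH-
Kb = 10^(−5.74) = 1.82 × 10^-6
Kb = [OH-]²/(0.0029 − [OH-]) = 1.82 × 10^-6
Neglecting [OH-] in the denominator: [OH-] = √(1.82 × 10^-6 × 0.0029) = 7.26 × 10^-5 M
pOH = −log(7.26 × 10^-5) = 4.14; pH = 14.00 − 4.14 = 9.86

pH = 9.86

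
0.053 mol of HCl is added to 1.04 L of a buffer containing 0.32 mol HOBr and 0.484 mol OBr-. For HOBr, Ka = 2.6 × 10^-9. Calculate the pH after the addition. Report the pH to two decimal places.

pH = 8.65

After neutralization: n(HOBr) = 0.373 mol, n(OBr-) = 0.431 mol.
pKa = −log(2.6 × 10^-9) = 8.585
pH = pKa + log([A⁻]/[HA]) = 8.585 + log(0.431/0.373) = 8.585 +0.063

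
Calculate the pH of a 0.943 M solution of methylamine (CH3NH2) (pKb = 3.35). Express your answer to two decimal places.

pH = 12.31

CH3NH2 + H2O ⇌ CH3NH3+ + OH-
Kb = 10^(−3.35) = 4.47 × 10^-4
From the ICE table, Kb = [OH-]²/(0.943 − [OH-]) = 4.47 × 10^-4.
Assume [OH-] ≪ 0.943: [OH-] ≈ √(4.47 × 10^-4 × 0.943) = 2.05 × 10^-2 M
pOH = 1.69, so pH = 14.00 − pOH = 12.31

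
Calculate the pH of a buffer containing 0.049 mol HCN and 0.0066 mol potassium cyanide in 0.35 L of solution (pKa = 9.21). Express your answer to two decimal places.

pH = 8.34

Henderson–Hasselbalch: pH = pKa + log([CN-]/[HCN]) = 9.21 + log(0.0066/0.049)
pH = 9.21 + (-0.871) = 8.34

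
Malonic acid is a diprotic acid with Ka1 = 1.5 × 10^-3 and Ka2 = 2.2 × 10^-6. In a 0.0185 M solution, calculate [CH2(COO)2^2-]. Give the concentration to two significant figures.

First ionization gives [H+] ≈ [CH2(COOH)COO-] = 4.57 × 10^-3 M.
Second step: Ka2 = [H+][CH2(COO)2^2-]/[CH2(COOH)COO-] ≈ [CH2(COO)2^2-] (since [H+] ≈ [CH2(COOH)COO-]).
So [CH2(COO)2^2-] ≈ Ka2.

2.2 × 10^-6 M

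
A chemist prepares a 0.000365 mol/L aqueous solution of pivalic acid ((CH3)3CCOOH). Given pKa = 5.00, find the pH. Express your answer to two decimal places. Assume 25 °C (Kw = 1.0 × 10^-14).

pH = 4.25

(CH3)3CCOOH ⇌ (CH3)3CCOO- + H+
Ka = 10^(−5.00) = 1.00 × 10^-5
Ka = [H+]²/(0.000365 − [H+]) = 1.00 × 10^-5
[H+] is not negligible relative to C₀; solve [H+]² + 1e-05·[H+] − 3.65e-09 = 0.
[H+] = [−1e-05 + √(1e-05² + 1.46e-08)]/2 = 5.56 × 10^-5 M
pH = −log(5.56 × 10^-5) = 4.25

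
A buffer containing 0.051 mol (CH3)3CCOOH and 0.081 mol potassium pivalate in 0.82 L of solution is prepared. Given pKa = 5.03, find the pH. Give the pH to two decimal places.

pH = 5.23

Henderson–Hasselbalch: pH = pKa + log([(CH3)3CCOO-]/[(CH3)3CCOOH]) = 5.03 + log(0.081/0.051)
pH = 5.03 + (+0.201) = 5.23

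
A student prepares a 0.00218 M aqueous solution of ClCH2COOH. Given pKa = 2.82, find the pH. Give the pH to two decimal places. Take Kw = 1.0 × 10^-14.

ClCH2COOH ⇌ ClCH2COO- + H+
Ka = 10^(−2.82) = 1.51 × 10^-3
From the ICE table, Ka = [H+]²/(0.00218 − [H+]) = 1.51 × 10^-3.
The 5% rule fails; solving [H+]² + Ka·[H+] − Ka·C₀ = 0 exactly:
[H+] = (−Ka + √(Ka² + 4·Ka·C₀))/2 = 1.21 × 10^-3 M
pH = −log[H+] = −log(1.21 × 10^-3) = 2.92

pH = 2.92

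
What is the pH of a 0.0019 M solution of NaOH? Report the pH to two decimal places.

NaOH is a strong base; [OH-] = 0.0019 M.
pOH = -log(0.0019) = 2.72
pH = 14.00 - 2.72 = 11.28

pH = 11.28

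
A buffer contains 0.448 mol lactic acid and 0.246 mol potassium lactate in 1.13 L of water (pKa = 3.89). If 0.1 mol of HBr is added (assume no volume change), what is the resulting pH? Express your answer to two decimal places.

pH = 3.32

After neutralization: n(CH3CH(OH)COOH) = 0.548 mol, n(CH3CH(OH)COO-) = 0.146 mol.
Henderson–Hasselbalch with mole ratio 0.146/0.548: pH = 3.89 + (-0.574)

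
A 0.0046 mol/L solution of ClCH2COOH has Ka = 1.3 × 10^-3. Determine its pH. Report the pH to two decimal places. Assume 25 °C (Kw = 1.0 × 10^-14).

ClCH2COOH ⇌ ClCH2COO- + H+
From the ICE table, Ka = x²/(0.0046 − x) = 1.3 × 10^-3.
x is not negligible relative to C₀; solve x² + 0.0013·x − 5.98e-06 = 0.
x = [−0.0013 + √(0.0013² + 2.39e-05)]/2 = 1.88 × 10^-3 M
pH = −log(1.88 × 10^-3) = 2.73

pH = 2.73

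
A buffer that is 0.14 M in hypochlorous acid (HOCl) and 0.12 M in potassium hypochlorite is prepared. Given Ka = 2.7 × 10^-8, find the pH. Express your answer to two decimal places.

pH = 7.50

pKa = −log(2.7 × 10^-8) = 7.569
Henderson–Hasselbalch: pH = pKa + log([OCl-]/[HOCl]) = 7.569 + log(0.12/0.14)
pH = 7.569 + (-0.067) = 7.50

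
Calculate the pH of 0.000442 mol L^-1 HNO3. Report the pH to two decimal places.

pH = 3.35

HNO3 is a strong acid and dissociates completely, so [H+] = 0.000442 M.
pH = -log(0.000442) = 3.35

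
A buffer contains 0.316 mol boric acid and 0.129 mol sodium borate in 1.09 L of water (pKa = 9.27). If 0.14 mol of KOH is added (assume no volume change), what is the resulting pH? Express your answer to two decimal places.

After neutralization: n(B(OH)3) = 0.176 mol, n(B(OH)4-) = 0.269 mol.
Henderson–Hasselbalch with mole ratio 0.269/0.176: pH = 9.27 + (+0.184)

pH = 9.45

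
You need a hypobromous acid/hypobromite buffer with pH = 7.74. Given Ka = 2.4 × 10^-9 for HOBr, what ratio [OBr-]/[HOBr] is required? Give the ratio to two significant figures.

pKa = -log(2.4 × 10^-9) = 8.620
pH = pKa + log(r) ⇒ log(r) = 7.74 − 8.620 = -0.880
r = [OBr-]/[HOBr] = 10^(-0.880) = 0.132

ratio = 0.13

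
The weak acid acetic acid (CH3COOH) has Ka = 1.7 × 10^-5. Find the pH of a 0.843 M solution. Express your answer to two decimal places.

CH3COOH ⇌ CH3COO- + H+
Ka = [H+]²/(0.843 − [H+]) = 1.7 × 10^-5
Since Ka ≪ C₀, [H+] ≈ √(Ka·C₀) = 3.79 × 10^-3 M.
([H+]/C₀ = 0.45% < 5%, so the approximation holds.)
pH = −log[H+] = −log(3.79 × 10^-3) = 2.42

pH = 2.42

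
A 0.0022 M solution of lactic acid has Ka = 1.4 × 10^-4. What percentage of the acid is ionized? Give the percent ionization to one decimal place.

CH3CH(OH)COOH ⇌ CH3CH(OH)COO- + H+; let x = [H+] at equilibrium.
Ka = x²/(C₀ − x); solving the quadratic gives x = 4.89 × 10^-4 M.
Fraction ionized = 4.89 × 10^-4 / 0.0022 = 0.2223 → 22.2%

22.2%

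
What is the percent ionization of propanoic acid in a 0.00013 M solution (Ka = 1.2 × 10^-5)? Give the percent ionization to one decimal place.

CH3CH2COOH ⇌ CH3CH2COO- + H+; let x = [H+] at equilibrium.
Solve x² + 1.2e-05x − 1.56e-09 = 0 → x = 3.39 × 10^-5 M
Fraction ionized = 3.39 × 10^-5 / 0.00013 = 0.2608 → 26.1%

26.1%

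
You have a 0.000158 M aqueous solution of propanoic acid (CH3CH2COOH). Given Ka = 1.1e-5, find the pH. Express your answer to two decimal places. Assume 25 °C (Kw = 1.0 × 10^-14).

CH3CH2COOH ⇌ CH3CH2COO- + H+
Ka = x²/(0.000158 − x) = 1.1 × 10^-5
The 5% rule fails; solving x² + Ka·x − Ka·C₀ = 0 exactly:
x = (−Ka + √(Ka² + 4·Ka·C₀))/2 = 3.66 × 10^-5 M
pH = −log(3.66 × 10^-5) = 4.44

pH = 4.44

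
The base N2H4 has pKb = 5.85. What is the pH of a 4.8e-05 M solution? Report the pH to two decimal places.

N2H4 + H2O ⇌ N2H5+ + OH-
Kb = 10^(−5.85) = 1.41 × 10^-6
Kb = [OH-]²/(4.8e-05 − [OH-]) = 1.41 × 10^-6
Here C₀/Kb ≈ 34, so the small-[OH-] approximation fails. Use the quadratic:
[OH-] = (−Kb + √(Kb² + 4·Kb·C₀))/2 = 7.55 × 10^-6 M
pOH = −log(7.55 × 10^-6) = 5.12; pH = 14.00 − 5.12 = 8.88

pH = 8.88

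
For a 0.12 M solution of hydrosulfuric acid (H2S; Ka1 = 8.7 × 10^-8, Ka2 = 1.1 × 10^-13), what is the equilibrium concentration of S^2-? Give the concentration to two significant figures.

First ionization gives [H+] ≈ [HS-] = 1.02 × 10^-4 M.
Second step: Ka2 = [H+][S^2-]/[HS-] ≈ [S^2-] (since [H+] ≈ [HS-]).
So [S^2-] ≈ Ka2.

1.1 × 10^-13 M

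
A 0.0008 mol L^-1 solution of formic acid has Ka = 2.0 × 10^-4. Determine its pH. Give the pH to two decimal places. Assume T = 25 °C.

pH = 3.51

HCOOH ⇌ HCOO- + H+
Ka = x²/(0.0008 − x) = 2.0 × 10^-4
Here C₀/Ka ≈ 4, so the small-x approximation fails. Use the quadratic:
x = [−0.0002 + √(0.0002² + 6.4e-07)]/2 = 3.12 × 10^-4 M
pH = −log(3.12 × 10^-4) = 3.51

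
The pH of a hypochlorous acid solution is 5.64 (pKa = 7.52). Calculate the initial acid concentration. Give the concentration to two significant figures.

[H+] = 10^(-5.64) = 2.29 × 10^-6 M = x
Ka = 10^(−7.52) = 3.02 × 10^-8
Ka = x²/(C₀ − x) ⇒ C₀ = x + x²/Ka
C₀ = 2.29 × 10^-6 + (2.29 × 10^-6)²/(3.02 × 10^-8) = 1.76 × 10^-4 M

C₀ = 1.8 × 10^-4 M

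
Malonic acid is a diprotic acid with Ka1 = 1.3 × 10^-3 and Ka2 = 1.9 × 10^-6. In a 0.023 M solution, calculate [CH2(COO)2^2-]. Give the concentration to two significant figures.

1.9 × 10^-6 M

First ionization gives [H+] ≈ [CH2(COOH)COO-] = 4.86 × 10^-3 M.
Second step: Ka2 = [H+][CH2(COO)2^2-]/[CH2(COOH)COO-] ≈ [CH2(COO)2^2-] (since [H+] ≈ [CH2(COOH)COO-]).
So [CH2(COO)2^2-] ≈ Ka2.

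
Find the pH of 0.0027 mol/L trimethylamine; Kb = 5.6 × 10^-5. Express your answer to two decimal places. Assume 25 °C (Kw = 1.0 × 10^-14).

pH = 10.56

(CH3)3N + H2O ⇌ (CH3)3NH+ + OH-
From the ICE table, Kb = [OH-]²/(0.0027 − [OH-]) = 5.6 × 10^-5.
The 5% rule fails; solving [OH-]² + Kb·[OH-] − Kb·C₀ = 0 exactly:
[OH-] = (−Kb + √(Kb² + 4·Kb·C₀))/2 = 3.62 × 10^-4 M
pOH = 3.44, so pH = 14.00 − pOH = 10.56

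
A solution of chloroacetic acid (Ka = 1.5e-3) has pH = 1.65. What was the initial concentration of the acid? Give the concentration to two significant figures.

C₀ = 3.6 × 10^-1 M

[H+] = 10^(-1.65) = 2.24 × 10^-2 M = x
Ka = x²/(C₀ − x) ⇒ C₀ = x + x²/Ka
C₀ = 2.24 × 10^-2 + (2.24 × 10^-2)²/(1.5 × 10^-3) = 3.57 × 10^-1 M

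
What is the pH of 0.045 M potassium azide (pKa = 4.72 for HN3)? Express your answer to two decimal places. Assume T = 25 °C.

N3- is the conjugate base of the weak acid HN3.
Ka = 10^(−4.72) = 1.91 × 10^-5
Kb = Kw/Ka = 1.0×10^-14 / 1.91 × 10^-5 = 5.24 × 10^-10
Kb = [OH-]²/(0.045 − [OH-]) = 5.24 × 10^-10
Since Kb ≪ C₀, [OH-] ≈ √(Kb·C₀) = 4.86 × 10^-6 M.
pOH = −log(4.86 × 10^-6) = 5.31; pH = 14.00 − 5.31 = 8.69

pH = 8.69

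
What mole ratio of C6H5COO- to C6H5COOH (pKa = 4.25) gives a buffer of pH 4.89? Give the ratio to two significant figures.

ratio = 4.4

pH = pKa + log(r) ⇒ log(r) = 4.89 − 4.25 = +0.64
r = [C6H5COO-]/[C6H5COOH] = 10^(+0.64) = 4.37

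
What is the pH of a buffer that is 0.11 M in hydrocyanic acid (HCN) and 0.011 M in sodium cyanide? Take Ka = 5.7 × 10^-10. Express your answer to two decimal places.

pH = 8.24

pKa = −log(5.7 × 10^-10) = 9.244
pH = pKa + log([A⁻]/[HA]) = 9.244 + log(0.011/0.11)
pH = 9.244 + (-1.000) = 8.24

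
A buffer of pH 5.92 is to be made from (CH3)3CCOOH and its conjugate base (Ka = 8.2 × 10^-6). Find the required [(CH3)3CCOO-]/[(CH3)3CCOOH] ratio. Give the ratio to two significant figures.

ratio = 6.8

pKa = -log(8.2 × 10^-6) = 5.086
pH = pKa + log(r) ⇒ log(r) = 5.92 − 5.086 = +0.834
r = [(CH3)3CCOO-]/[(CH3)3CCOOH] = 10^(+0.834) = 6.82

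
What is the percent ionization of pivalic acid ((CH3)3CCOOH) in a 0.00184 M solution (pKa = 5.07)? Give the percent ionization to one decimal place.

(CH3)3CCOOH ⇌ (CH3)3CCOO- + H+; let x = [H+] at equilibrium.
Ka = 10^(−5.07) = 8.51 × 10^-6
Ka = x²/(C₀ − x); solving the quadratic gives x = 1.21 × 10^-4 M.
Fraction ionized = 1.21 × 10^-4 / 0.00184 = 0.0658 → 6.6%

6.6%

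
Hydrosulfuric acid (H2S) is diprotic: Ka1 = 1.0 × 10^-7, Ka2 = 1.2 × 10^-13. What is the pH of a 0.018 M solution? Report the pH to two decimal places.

Since Ka1 ≫ Ka2, the first ionization dominates [H+].
Ka1 = x²/(0.018 − x) = 1.0 × 10^-7
x ≈ √(1.0 × 10^-7 × 0.018) = 4.24 × 10^-5 M
pH = −log(4.24 × 10^-5) = 4.37

pH = 4.37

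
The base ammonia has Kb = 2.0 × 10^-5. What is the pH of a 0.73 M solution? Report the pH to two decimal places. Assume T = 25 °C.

NH3 + H2O ⇌ NH4+ + OH-
Kb = [OH-]²/(0.73 − [OH-]) = 2.0 × 10^-5
Assume [OH-] ≪ 0.73: [OH-] ≈ √(2.0 × 10^-5 × 0.73) = 3.82 × 10^-3 M
pOH = −log(3.82 × 10^-3) = 2.42; pH = 14.00 − 2.42 = 11.58

pH = 11.58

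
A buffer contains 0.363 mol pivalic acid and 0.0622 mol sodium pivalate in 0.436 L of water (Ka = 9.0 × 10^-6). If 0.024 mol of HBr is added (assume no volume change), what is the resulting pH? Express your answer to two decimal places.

pH = 4.04

After neutralization: n((CH3)3CCOOH) = 0.387 mol, n((CH3)3CCOO-) = 0.0382 mol.
pKa = −log(9.0 × 10^-6) = 5.046
Henderson–Hasselbalch with mole ratio 0.0382/0.387: pH = 5.046 + (-1.006)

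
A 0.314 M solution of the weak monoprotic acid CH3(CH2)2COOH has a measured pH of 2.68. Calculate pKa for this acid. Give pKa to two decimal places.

pKa = 4.85

[H+] = 10^(-2.68) = 2.09 × 10^-3 M
At equilibrium [HA] = 0.314 − 2.09 × 10^-3 = 3.12 × 10^-1 M
Ka = [H+][A-]/[HA] = (2.09 × 10^-3)² / 3.12 × 10^-1 = 1.40 × 10^-5
pKa = -log(1.40 × 10^-5) = 4.85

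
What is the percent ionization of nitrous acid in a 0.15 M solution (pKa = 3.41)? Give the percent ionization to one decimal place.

5.0%

HNO2 ⇌ NO2- + H+; let x = [H+] at equilibrium.
Ka = 10^(−3.41) = 3.89 × 10^-4
Solve x² + 0.000389x − 5.84e-05 = 0 → x = 7.45 × 10^-3 M
Fraction ionized = 7.45 × 10^-3 / 0.15 = 0.0497 → 5.0%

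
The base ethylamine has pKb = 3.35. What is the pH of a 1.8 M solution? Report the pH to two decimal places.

C2H5NH2 + H2O ⇌ C2H5NH3+ + OH-
Kb = 10^(−3.35) = 4.47 × 10^-4
From the ICE table, Kb = [OH-]²/(1.8 − [OH-]) = 4.47 × 10^-4.
Assume [OH-] ≪ 1.8: [OH-] ≈ √(4.47 × 10^-4 × 1.8) = 2.84 × 10^-2 M
([OH-]/C₀ = 1.6% < 5%, so the approximation holds.)
pOH = 1.55, so pH = 14.00 − pOH = 12.45

pH = 12.45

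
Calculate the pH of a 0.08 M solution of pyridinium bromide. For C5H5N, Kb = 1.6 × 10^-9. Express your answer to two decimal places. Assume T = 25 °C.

pH = 3.15

C5H5NH+ is the conjugate acid of the weak base C5H5N.
Ka = Kw/Kb = 1.0×10^-14 / 1.6 × 10^-9 = 6.25 × 10^-6
Let x = [H+] at equilibrium. Ka = x²/(0.08 − x).
Assume x ≪ 0.08: x ≈ √(6.25 × 10^-6 × 0.08) = 7.07 × 10^-4 M
pH = −log(7.07 × 10^-4) = 3.15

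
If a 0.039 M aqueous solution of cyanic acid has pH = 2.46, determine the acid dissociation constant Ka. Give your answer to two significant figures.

[H+] = 10^(-2.46) = 3.47 × 10^-3 M
At equilibrium [HA] = 0.039 − 3.47 × 10^-3 = 3.55 × 10^-2 M
Ka = [H+][A-]/[HA] = (3.47 × 10^-3)² / 3.55 × 10^-2 = 3.4 × 10^-4

Ka = 3.4 × 10^-4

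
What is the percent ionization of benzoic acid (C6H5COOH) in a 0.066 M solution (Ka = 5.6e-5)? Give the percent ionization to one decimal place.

2.9%

C6H5COOH ⇌ C6H5COO- + H+; let x = [H+] at equilibrium.
x ≈ √(Ka·C₀) = √(5.6 × 10^-5 × 0.066) = 1.92 × 10^-3 M
Fraction ionized = 1.92 × 10^-3 / 0.066 = 0.0291 → 2.9%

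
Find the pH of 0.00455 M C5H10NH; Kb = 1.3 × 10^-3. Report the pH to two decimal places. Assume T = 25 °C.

C5H10NH + H2O ⇌ C5H10NH2+ + OH-
From the ICE table, Kb = [OH-]²/(0.00455 − [OH-]) = 1.3 × 10^-3.
[OH-] is not negligible relative to C₀; solve [OH-]² + 0.0013·[OH-] − 5.92e-06 = 0.
[OH-] = [−0.0013 + √(0.0013² + 2.37e-05)]/2 = 1.87 × 10^-3 M
pOH = −log(1.87 × 10^-3) = 2.73; pH = 14.00 − 2.73 = 11.27

pH = 11.27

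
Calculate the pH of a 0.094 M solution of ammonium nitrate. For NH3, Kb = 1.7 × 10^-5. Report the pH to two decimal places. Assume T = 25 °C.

NH4+ is the conjugate acid of the weak base NH3.
Ka = Kw/Kb = 1.0×10^-14 / 1.7 × 10^-5 = 5.88 × 10^-10
Ka = [H+]²/(0.094 − [H+]) = 5.88 × 10^-10
Assume [H+] ≪ 0.094: [H+] ≈ √(5.88 × 10^-10 × 0.094) = 7.43 × 10^-6 M
([H+]/C₀ = 0.0079% < 5%, so the approximation holds.)
pH = −log[H+] = −log(7.43 × 10^-6) = 5.13

pH = 5.13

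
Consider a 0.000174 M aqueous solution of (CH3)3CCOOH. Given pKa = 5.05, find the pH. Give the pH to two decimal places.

(CH3)3CCOOH ⇌ (CH3)3CCOO- + H+
Ka = 10^(−5.05) = 8.91 × 10^-6
Let x = [H+] at equilibrium. Ka = x²/(0.000174 − x).
Here C₀/Ka ≈ 19.5, so the small-x approximation fails. Use the quadratic:
x = [−8.91e-06 + √(8.91e-06² + 6.2e-09)]/2 = 3.52 × 10^-5 M
pH = −log(3.52 × 10^-5) = 4.45

pH = 4.45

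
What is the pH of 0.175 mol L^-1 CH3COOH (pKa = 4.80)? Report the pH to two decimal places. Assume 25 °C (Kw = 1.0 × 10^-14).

CH3COOH ⇌ CH3COO- + H+
Ka = 10^(−4.80) = 1.58 × 10^-5
Ka = [H+]²/(0.175 − [H+]) = 1.58 × 10^-5
Since Ka ≪ C₀, [H+] ≈ √(Ka·C₀) = 1.66 × 10^-3 M.
Check: 0.95% ionized — well under 5%, approximation valid.
pH = −log[H+] = −log(1.66 × 10^-3) = 2.78

pH = 2.78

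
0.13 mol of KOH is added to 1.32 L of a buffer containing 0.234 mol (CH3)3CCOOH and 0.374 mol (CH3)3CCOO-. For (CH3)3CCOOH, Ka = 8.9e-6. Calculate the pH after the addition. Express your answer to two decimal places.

OH- converts (CH3)3CCOOH to (CH3)3CCOO-: (CH3)3CCOOH → 0.104 mol, (CH3)3CCOO- → 0.504 mol.
pKa = −log(8.9 × 10^-6) = 5.051
Henderson–Hasselbalch with mole ratio 0.504/0.104: pH = 5.051 + (+0.685)

pH = 5.74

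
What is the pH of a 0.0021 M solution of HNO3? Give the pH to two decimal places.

HNO3 is a strong acid and dissociates completely, so [H+] = 0.0021 M.
pH = -log(0.0021) = 2.68

pH = 2.68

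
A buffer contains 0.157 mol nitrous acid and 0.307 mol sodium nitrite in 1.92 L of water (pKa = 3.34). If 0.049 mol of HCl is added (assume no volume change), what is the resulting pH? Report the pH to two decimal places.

pH = 3.44

Added H+ converts NO2- to HNO2: HNO2 → 0.206 mol, NO2- → 0.258 mol.
Henderson–Hasselbalch with mole ratio 0.258/0.206: pH = 3.34 + (+0.098)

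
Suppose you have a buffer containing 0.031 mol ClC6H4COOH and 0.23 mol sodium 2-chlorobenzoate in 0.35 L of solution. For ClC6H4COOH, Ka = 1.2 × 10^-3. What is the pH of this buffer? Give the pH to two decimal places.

pH = 3.79

pKa = −log(1.2 × 10^-3) = 2.921
Henderson–Hasselbalch: pH = pKa + log([ClC6H4COO-]/[ClC6H4COOH]) = 2.921 + log(0.23/0.031)
pH = 2.921 + (+0.870) = 3.79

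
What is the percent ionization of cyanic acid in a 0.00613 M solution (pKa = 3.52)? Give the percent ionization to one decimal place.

19.9%

HOCN ⇌ OCN- + H+; let x = [H+] at equilibrium.
Ka = 10^(−3.52) = 3.02 × 10^-4
Ka = x²/(C₀ − x); solving the quadratic gives x = 1.22 × 10^-3 M.
% ionization = x/C₀ × 100% = 1.22 × 10^-3/0.00613 × 100% = 19.9%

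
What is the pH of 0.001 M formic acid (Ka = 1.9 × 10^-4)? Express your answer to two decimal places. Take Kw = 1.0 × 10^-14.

HCOOH ⇌ HCOO- + H+
Ka = [H+]²/(0.001 − [H+]) = 1.9 × 10^-4
Here C₀/Ka ≈ 5.26, so the small-[H+] approximation fails. Use the quadratic:
[H+] = (−Ka + √(Ka² + 4·Ka·C₀))/2 = 3.51 × 10^-4 M
pH = −log[H+] = −log(3.51 × 10^-4) = 3.45

pH = 3.45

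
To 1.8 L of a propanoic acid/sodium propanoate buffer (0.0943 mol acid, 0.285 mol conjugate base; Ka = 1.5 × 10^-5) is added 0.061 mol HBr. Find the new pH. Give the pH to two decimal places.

pH = 4.98

Added H+ converts CH3CH2COO- to CH3CH2COOH: CH3CH2COOH → 0.155 mol, CH3CH2COO- → 0.224 mol.
pKa = −log(1.5 × 10^-5) = 4.824
Henderson–Hasselbalch with mole ratio 0.224/0.155: pH = 4.824 + (+0.160)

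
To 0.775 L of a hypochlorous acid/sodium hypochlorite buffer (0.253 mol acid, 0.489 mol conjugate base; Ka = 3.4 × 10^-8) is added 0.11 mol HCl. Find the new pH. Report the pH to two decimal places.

Added H+ converts OCl- to HOCl: HOCl → 0.363 mol, OCl- → 0.379 mol.
pKa = −log(3.4 × 10^-8) = 7.469
pH = pKa + log([A⁻]/[HA]) = 7.469 + log(0.379/0.363) = 7.469 +0.019

pH = 7.49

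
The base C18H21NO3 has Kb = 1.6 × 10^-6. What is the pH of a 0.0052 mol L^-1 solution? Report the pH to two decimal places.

C18H21NO3 + H2O ⇌ C18H22NO3+ + OH-
From the ICE table, Kb = [OH-]²/(0.0052 − [OH-]) = 1.6 × 10^-6.
Assume [OH-] ≪ 0.0052: [OH-] ≈ √(1.6 × 10^-6 × 0.0052) = 9.12 × 10^-5 M
pOH = 4.04, so pH = 14.00 − pOH = 9.96

pH = 9.96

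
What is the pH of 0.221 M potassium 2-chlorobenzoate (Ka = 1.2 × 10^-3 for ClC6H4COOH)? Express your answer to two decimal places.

ClC6H4COO- is the conjugate base of the weak acid ClC6H4COOH.
Kb = Kw/Ka = 1.0×10^-14 / 1.2 × 10^-3 = 8.33 × 10^-12
From the ICE table, Kb = [OH-]²/(0.221 − [OH-]) = 8.33 × 10^-12.
Since Kb ≪ C₀, [OH-] ≈ √(Kb·C₀) = 1.36 × 10^-6 M.
Check: 0.00061% ionized — well under 5%, approximation valid.
pOH = 5.87, so pH = 14.00 − pOH = 8.13

pH = 8.13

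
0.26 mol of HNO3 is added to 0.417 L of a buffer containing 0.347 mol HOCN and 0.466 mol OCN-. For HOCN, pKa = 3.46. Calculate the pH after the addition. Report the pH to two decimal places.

Added H+ converts OCN- to HOCN: HOCN → 0.607 mol, OCN- → 0.206 mol.
pH = pKa + log(n_OCN-/n_HOCN) = 3.46 + log(0.206/0.607) = 3.46 + (-0.469)

pH = 2.99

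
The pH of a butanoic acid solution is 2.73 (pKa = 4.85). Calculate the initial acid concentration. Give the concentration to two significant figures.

[H+] = 10^(-2.73) = 1.86 × 10^-3 M = x
Ka = 10^(−4.85) = 1.41 × 10^-5
Ka = x²/(C₀ − x) ⇒ C₀ = x + x²/Ka
C₀ = 1.86 × 10^-3 + (1.86 × 10^-3)²/(1.41 × 10^-5) = 2.47 × 10^-1 M

C₀ = 2.5 × 10^-1 M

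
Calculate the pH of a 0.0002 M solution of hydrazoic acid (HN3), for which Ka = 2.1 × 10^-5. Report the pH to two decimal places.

pH = 4.26

HN3 ⇌ N3- + H+
Ka = x²/(0.0002 − x) = 2.1 × 10^-5
x is not negligible relative to C₀; solve x² + 2.1e-05·x − 4.2e-09 = 0.
x = [−2.1e-05 + √(2.1e-05² + 1.68e-08)]/2 = 5.52 × 10^-5 M
pH = −log[H+] = −log(5.52 × 10^-5) = 4.26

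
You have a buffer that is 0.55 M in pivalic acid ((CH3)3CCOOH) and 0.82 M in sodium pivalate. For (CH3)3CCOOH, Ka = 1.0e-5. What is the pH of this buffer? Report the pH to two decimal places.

pH = 5.17

pKa = −log(1.0 × 10^-5) = 5.000
pH = pKa + log([A⁻]/[HA]) = 5.000 + log(0.82/0.55)
pH = 5.000 + (+0.173) = 5.17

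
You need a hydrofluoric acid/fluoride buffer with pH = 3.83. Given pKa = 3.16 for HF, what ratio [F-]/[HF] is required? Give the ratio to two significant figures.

pH = pKa + log(r) ⇒ log(r) = 3.83 − 3.16 = +0.67
r = [F-]/[HF] = 10^(+0.67) = 4.68

ratio = 4.7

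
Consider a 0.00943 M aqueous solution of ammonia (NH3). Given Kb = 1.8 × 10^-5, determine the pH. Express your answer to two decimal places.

pH = 10.61

NH3 + H2O ⇌ NH4+ + OH-
From the ICE table, Kb = [OH-]²/(0.00943 − [OH-]) = 1.8 × 10^-5.
Neglecting [OH-] in the denominator: [OH-] = √(1.8 × 10^-5 × 0.00943) = 4.12 × 10^-4 M
pOH = −log(4.12 × 10^-4) = 3.39; pH = 14.00 − 3.39 = 10.61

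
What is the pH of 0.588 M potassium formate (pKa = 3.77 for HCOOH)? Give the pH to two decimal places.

HCOO- is the conjugate base of the weak acid HCOOH.
Ka = 10^(−3.77) = 1.70 × 10^-4
Kb = Kw/Ka = 1.0×10^-14 / 1.70 × 10^-4 = 5.88 × 10^-11
Kb = x²/(0.588 − x) = 5.88 × 10^-11
Neglecting x in the denominator: x = √(5.88 × 10^-11 × 0.588) = 5.88 × 10^-6 M
Check: 0.001% ionized — well under 5%, approximation valid.
pOH = −log(5.88 × 10^-6) = 5.23; pH = 14.00 − 5.23 = 8.77

pH = 8.77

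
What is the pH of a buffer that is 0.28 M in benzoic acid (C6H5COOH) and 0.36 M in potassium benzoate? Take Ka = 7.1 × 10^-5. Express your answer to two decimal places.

pKa = −log(7.1 × 10^-5) = 4.149
Using pH = pKa + log([base]/[acid]) with [base]/[acid] = 0.36/0.28:
pH = 4.149 + (+0.109) = 4.26

pH = 4.26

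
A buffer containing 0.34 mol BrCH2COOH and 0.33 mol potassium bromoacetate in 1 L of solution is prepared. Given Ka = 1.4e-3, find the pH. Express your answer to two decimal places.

pH = 2.84

pKa = −log(1.4 × 10^-3) = 2.854
Henderson–Hasselbalch: pH = pKa + log([BrCH2COO-]/[BrCH2COOH]) = 2.854 + log(0.33/0.34)
pH = 2.854 + (-0.013) = 2.84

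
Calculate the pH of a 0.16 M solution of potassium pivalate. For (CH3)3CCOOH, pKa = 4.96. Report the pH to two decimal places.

(CH3)3CCOO- is the conjugate base of the weak acid (CH3)3CCOOH.
Ka = 10^(−4.96) = 1.10 × 10^-5
Kb = Kw/Ka = 1.0×10^-14 / 1.10 × 10^-5 = 9.09 × 10^-10
Let x = [OH-] at equilibrium. Kb = x²/(0.16 − x).
Assume x ≪ 0.16: x ≈ √(9.09 × 10^-10 × 0.16) = 1.21 × 10^-5 M
Check: 0.0075% ionized — well under 5%, approximation valid.
pOH = 4.92, so pH = 14.00 − pOH = 9.08

pH = 9.08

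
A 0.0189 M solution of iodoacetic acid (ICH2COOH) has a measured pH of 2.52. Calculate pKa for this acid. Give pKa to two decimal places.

pKa = 3.24

[H+] = 10^(-2.52) = 3.02 × 10^-3 M
At equilibrium [HA] = 0.0189 − 3.02 × 10^-3 = 1.59 × 10^-2 M
Ka = [H+][A-]/[HA] = (3.02 × 10^-3)² / 1.59 × 10^-2 = 5.74 × 10^-4
pKa = -log(5.74 × 10^-4) = 3.24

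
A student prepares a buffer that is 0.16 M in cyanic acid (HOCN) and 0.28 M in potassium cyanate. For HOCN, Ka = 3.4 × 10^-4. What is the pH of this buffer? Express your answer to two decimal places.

pH = 3.71

pKa = −log(3.4 × 10^-4) = 3.469
Henderson–Hasselbalch: pH = pKa + log([OCN-]/[HOCN]) = 3.469 + log(0.28/0.16)
pH = 3.469 + (+0.243) = 3.71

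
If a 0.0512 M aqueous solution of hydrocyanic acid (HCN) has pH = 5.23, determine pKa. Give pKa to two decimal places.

[H+] = 10^(-5.23) = 5.89 × 10^-6 M
At equilibrium [HA] = 0.0512 − 5.89 × 10^-6 = 5.12 × 10^-2 M
Ka = [H+][A-]/[HA] = (5.89 × 10^-6)² / 5.12 × 10^-2 = 6.78 × 10^-10
pKa = -log(6.78 × 10^-10) = 9.17

pKa = 9.17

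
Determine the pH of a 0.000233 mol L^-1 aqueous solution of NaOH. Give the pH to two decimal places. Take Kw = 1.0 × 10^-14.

NaOH is a strong base; [OH-] = 0.000233 M.
pOH = -log(0.000233) = 3.63
pH = 14.00 - 3.63 = 10.37

pH = 10.37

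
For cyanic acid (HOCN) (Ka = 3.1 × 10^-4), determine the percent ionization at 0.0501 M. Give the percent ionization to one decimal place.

HOCN ⇌ OCN- + H+; let x = [H+] at equilibrium.
Solve x² + 0.00031x − 1.55e-05 = 0 → x = 3.79 × 10^-3 M
Fraction ionized = 3.79 × 10^-3 / 0.0501 = 0.0756 → 7.6%

7.6%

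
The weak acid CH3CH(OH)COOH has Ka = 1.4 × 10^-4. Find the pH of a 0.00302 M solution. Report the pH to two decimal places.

pH = 3.23

CH3CH(OH)COOH ⇌ CH3CH(OH)COO- + H+
Ka = [H+]²/(0.00302 − [H+]) = 1.4 × 10^-4
The 5% rule fails; solving [H+]² + Ka·[H+] − Ka·C₀ = 0 exactly:
[H+] = (−Ka + √(Ka² + 4·Ka·C₀))/2 = 5.84 × 10^-4 M
pH = −log[H+] = −log(5.84 × 10^-4) = 3.23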